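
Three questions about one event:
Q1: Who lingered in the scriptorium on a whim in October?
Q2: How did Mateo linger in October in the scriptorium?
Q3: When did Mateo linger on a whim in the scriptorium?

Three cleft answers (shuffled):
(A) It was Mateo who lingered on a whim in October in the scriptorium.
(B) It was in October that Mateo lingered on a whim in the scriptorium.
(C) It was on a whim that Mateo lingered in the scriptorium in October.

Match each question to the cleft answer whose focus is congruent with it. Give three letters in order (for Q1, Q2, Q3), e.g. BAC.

Q1 asks about the subject (agent); cleft (A) focuses "Mateo", which is the subject (agent) — so Q1 → A.
Q2 asks about the manner; cleft (C) focuses "on a whim", which is the manner — so Q2 → C.
Q3 asks about the time; cleft (B) focuses "in October", which is the time — so Q3 → B.
Mapping: Q1→A, Q2→C, Q3→B.

ACB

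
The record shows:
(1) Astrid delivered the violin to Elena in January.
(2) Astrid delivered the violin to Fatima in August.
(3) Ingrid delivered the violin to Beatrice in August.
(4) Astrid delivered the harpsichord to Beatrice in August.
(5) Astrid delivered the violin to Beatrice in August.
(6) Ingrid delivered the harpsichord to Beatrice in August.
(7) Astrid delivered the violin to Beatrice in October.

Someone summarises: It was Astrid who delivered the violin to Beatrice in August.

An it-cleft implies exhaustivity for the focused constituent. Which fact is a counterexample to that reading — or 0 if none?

The cleft puts "Astrid" in focus and presupposes the open proposition with thing = the violin, recipient = Beatrice, setting = in August.
Exhaustivity: Astrid is the only agent satisfying that background.
Fact (3) shares the background but with agent = Ingrid; exhaustivity is violated.

3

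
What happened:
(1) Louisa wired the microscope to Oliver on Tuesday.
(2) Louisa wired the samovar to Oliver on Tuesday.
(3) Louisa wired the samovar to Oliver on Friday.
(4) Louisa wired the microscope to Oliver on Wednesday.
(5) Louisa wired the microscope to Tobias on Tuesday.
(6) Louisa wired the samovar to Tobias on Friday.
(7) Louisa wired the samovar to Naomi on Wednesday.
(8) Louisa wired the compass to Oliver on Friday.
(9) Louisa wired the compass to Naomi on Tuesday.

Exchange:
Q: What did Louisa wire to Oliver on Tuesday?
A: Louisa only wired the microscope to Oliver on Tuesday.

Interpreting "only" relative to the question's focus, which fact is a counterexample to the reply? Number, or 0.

2

Answering "What did ...?" puts focus on the thing — here, "the microscope".
"Only" then excludes alternative things while the background — same agent, recipient, setting (Louisa / Oliver / on Tuesday) — is held fixed.
Fact (2) keeps same agent, recipient, setting (Louisa / Oliver / on Tuesday) but has thing = the samovar; that refutes the reply.
(Fact (5) would refute a reading with focus on the recipient — but that is not what the question asks.)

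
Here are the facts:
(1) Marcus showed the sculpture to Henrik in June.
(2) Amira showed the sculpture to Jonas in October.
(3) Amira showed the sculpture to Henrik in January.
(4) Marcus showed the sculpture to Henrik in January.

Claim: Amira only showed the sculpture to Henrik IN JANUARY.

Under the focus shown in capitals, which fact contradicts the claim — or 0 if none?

Focus (in capitals) is "in January" — the setting. "Only" excludes alternative settings while holding fixed agent = Amira, thing = the sculpture, recipient = Henrik.
No fact matches agent = Amira, thing = the sculpture, recipient = Henrik with a different setting — every other fact differs on at least one backgrounded slot. So no fact refutes it.

0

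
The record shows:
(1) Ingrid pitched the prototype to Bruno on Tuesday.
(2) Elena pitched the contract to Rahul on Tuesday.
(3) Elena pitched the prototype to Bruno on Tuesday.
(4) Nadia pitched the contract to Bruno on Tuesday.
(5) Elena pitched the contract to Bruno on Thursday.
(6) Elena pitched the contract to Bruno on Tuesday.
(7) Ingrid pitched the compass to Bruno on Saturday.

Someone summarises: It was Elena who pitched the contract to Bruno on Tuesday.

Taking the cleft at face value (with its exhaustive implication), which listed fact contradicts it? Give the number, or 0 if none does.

4

The cleft puts "Elena" in focus and presupposes the open proposition with the contract as thing and Bruno as recipient and on Tuesday as setting.
The exhaustive reading says no other agent fits that background.
But fact (4) also has the contract as thing and Bruno as recipient and on Tuesday as setting, with agent = Nadia — so the exhaustive reading fails.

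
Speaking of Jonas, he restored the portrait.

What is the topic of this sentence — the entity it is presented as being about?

The construction explicitly marks "Jonas" as what the sentence is about — the topic.
The remainder of the clause is the comment (what is said about the topic).

Jonas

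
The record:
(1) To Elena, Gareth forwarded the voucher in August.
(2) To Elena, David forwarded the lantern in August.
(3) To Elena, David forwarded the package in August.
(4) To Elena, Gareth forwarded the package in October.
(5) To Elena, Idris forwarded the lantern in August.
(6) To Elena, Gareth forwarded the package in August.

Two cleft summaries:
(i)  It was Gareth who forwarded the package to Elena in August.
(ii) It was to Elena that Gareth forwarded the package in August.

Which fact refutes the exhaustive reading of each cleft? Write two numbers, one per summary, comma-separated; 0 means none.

Summary (i) focuses "Gareth" (the agent); background thing = the package, recipient = Elena, setting = in August. Fact (3) matches that background with agent = David — refutes (i).
Summary (ii) focuses "Elena" (the recipient); background agent = Gareth, thing = the package, setting = in August. No fact matches that background with a different recipient, so 0.

3, 0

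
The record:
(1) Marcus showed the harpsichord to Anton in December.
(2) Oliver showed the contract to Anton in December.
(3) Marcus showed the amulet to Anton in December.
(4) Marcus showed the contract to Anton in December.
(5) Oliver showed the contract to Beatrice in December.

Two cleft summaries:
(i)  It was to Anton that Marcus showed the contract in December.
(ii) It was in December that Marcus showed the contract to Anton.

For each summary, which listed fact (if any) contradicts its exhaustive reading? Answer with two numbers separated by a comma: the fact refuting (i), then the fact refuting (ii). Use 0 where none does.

(i): focus "Anton". No fact shares agent = Marcus, thing = the contract, setting = in December with a different recipient. 0.
(ii): focus "in December". No fact shares agent = Marcus, thing = the contract, recipient = Anton with a different setting. 0.

0, 0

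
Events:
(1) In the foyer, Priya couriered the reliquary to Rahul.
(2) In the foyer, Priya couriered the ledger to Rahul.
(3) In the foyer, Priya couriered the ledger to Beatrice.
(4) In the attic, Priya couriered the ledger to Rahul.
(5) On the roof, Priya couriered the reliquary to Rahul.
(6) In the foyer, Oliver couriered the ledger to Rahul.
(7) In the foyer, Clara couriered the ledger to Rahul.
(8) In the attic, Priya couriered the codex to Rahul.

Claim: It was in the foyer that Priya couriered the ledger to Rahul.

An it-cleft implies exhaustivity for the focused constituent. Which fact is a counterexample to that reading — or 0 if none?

Focus of the cleft: "in the foyer" (the setting). Presupposed background: same agent, thing, recipient (Priya / the ledger / Rahul).
Exhaustivity: in the foyer is the only setting satisfying that background.
But fact (4) also has same agent, thing, recipient (Priya / the ledger / Rahul), with setting = in the attic — so the exhaustive reading fails.

4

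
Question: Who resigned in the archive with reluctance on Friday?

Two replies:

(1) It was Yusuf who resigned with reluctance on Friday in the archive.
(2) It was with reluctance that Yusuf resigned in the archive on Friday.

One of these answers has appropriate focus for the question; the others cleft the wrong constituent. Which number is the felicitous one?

1

The question word "who" targets the subject (agent).
Option (1) clefts "Yusuf" — that matches what the question asks about.
Option (2) clefts "with reluctance" — the manner, not what was asked.
So the congruent reply is (1).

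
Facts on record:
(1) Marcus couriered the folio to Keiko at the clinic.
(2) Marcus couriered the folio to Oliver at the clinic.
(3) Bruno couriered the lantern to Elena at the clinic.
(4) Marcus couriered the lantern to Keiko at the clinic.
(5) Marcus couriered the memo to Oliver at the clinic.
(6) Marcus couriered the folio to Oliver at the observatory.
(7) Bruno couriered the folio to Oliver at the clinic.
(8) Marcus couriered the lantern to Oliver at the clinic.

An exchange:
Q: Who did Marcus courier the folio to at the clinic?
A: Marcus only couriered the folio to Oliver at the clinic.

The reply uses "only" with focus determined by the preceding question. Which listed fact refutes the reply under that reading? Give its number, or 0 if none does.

1

The question "Who did ... to ...?" targets the recipient, so in the reply the focus falls on "Oliver".
So "only" ranges over recipients; the rest (Marcus as agent and the folio as thing and at the clinic as setting) is presupposed.
Fact (1) keeps Marcus as agent and the folio as thing and at the clinic as setting but has recipient = Keiko; that refutes the reply.
(Fact (6) would refute a reading with focus on the setting — but that is not what the question asks.)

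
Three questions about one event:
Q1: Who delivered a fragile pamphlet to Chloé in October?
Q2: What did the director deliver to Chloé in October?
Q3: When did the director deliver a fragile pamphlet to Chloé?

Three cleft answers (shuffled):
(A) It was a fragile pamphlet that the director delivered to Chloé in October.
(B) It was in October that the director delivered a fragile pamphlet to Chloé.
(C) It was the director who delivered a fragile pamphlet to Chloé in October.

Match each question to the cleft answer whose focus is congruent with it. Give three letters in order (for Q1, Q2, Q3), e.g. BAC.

CAB

Q1 asks about the subject (agent); cleft (C) focuses "the director", which is the subject (agent) — so Q1 → C.
Q2 asks about the direct object; cleft (A) focuses "a fragile pamphlet", which is the direct object — so Q2 → A.
Q3 asks about the time; cleft (B) focuses "in October", which is the time — so Q3 → B.
Mapping: Q1→C, Q2→A, Q3→B.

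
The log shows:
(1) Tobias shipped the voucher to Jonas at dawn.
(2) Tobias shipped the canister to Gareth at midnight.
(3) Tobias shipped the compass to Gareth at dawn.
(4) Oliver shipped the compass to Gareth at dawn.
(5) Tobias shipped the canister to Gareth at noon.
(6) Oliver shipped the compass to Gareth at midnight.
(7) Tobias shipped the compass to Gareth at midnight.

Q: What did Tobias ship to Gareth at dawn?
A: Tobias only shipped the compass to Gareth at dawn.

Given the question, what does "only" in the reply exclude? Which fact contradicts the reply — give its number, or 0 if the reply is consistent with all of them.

0

Answering "What did ...?" puts focus on the thing — here, "the compass".
"Only" then excludes alternative things while the background — same agent, recipient, setting (Tobias / Gareth / at dawn) — is held fixed.
No listed fact shares that background with another thing. Nothing contradicts the reply.
(Fact (7) would refute a reading with focus on the setting — but that is not what the question asks.)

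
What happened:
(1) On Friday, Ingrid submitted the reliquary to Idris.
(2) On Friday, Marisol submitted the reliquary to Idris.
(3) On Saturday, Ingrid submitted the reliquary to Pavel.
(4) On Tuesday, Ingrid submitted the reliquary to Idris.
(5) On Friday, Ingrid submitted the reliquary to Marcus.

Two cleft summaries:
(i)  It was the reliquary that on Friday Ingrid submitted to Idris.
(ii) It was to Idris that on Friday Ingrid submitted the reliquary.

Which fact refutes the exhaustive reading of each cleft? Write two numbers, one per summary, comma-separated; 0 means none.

Summary (i) focuses "the reliquary" (the thing); background Ingrid as agent and Idris as recipient and on Friday as setting. No fact matches that background with a different thing, so 0.
Summary (ii) focuses "Idris" (the recipient); background Ingrid as agent and the reliquary as thing and on Friday as setting. Fact (5) matches that background with recipient = Marcus — refutes (ii).

0, 5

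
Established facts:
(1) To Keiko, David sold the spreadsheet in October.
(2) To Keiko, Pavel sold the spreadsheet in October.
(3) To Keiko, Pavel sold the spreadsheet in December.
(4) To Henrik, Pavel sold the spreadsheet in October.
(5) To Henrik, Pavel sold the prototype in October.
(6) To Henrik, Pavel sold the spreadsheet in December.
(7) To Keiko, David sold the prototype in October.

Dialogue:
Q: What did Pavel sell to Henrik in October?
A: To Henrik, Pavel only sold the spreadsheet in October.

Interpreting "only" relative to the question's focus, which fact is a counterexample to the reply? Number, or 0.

5

Answering "What did ...?" puts focus on the thing — here, "the spreadsheet".
So "only" ranges over things; the rest (same agent, recipient, setting (Pavel / Henrik / in October)) is presupposed.
Fact (5) keeps same agent, recipient, setting (Pavel / Henrik / in October) but has thing = the prototype; that refutes the reply.
(Fact (6) would refute a reading with focus on the setting — but that is not what the question asks.)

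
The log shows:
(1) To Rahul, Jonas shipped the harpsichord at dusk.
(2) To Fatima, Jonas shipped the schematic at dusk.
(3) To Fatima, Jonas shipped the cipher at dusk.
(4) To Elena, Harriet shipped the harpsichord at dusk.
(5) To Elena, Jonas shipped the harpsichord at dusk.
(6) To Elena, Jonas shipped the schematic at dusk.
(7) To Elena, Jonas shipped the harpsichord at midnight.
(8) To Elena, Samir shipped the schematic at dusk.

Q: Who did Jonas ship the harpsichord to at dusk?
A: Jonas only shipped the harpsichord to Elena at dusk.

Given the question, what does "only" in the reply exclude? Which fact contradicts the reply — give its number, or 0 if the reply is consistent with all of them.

The question "Who did ... to ...?" targets the recipient, so in the reply the focus falls on "Elena".
So "only" ranges over recipients; the rest (agent = Jonas, thing = the harpsichord, setting = at dusk) is presupposed.
Fact (1) shares the background with a different recipient (Rahul) — counterexample.
(Fact (7) would refute a reading with focus on the setting — but that is not what the question asks.)

1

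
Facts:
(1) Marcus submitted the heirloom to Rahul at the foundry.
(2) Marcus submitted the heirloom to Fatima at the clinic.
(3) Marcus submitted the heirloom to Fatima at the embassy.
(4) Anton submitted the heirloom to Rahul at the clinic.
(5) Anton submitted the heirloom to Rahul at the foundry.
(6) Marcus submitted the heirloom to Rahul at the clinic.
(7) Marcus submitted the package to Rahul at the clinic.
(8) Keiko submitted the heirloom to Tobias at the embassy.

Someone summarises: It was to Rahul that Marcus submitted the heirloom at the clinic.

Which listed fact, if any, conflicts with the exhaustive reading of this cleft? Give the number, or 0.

The cleft puts "Rahul" in focus and presupposes the open proposition with agent = Marcus, thing = the heirloom, setting = at the clinic.
Exhaustivity: Rahul is the only recipient satisfying that background.
But fact (2) also has agent = Marcus, thing = the heirloom, setting = at the clinic, with recipient = Fatima — so the exhaustive reading fails.

2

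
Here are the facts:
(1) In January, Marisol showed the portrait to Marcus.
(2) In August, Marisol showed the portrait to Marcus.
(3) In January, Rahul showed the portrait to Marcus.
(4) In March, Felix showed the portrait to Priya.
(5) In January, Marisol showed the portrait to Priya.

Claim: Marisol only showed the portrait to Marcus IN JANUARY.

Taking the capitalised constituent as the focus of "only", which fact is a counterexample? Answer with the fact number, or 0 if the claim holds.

The capitals mark "in January" as focus. So "only" rules out other settings, with the rest (agent = Marisol, thing = the portrait, recipient = Marcus) as background.
Fact (2) matches on agent = Marisol, thing = the portrait, recipient = Marcus, but has setting = in August instead. That refutes the claim.

2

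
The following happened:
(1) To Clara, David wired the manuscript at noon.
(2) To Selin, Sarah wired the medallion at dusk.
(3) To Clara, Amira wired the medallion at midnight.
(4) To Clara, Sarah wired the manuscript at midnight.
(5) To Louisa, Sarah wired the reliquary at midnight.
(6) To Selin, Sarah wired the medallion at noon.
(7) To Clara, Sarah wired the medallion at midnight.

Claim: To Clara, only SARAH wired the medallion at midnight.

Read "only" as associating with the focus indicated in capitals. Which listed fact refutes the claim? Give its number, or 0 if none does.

Focus (in capitals) is "Sarah" — the agent. "Only" excludes alternative agents while holding fixed thing = the medallion, recipient = Clara, setting = at midnight.
Fact (3) shares the background but differs in agent (Amira) — a counterexample.

3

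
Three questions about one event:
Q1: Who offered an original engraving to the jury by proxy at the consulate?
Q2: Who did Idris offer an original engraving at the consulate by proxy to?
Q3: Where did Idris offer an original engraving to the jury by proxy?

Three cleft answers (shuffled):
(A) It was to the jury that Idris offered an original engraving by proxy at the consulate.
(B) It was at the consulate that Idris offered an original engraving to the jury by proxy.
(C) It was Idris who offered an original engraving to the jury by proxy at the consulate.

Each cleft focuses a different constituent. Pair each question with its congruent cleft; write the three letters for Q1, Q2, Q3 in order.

CAB

Q1 asks about the subject (agent); cleft (C) focuses "Idris", which is the subject (agent) — so Q1 → C.
Q2 asks about the recipient; cleft (A) focuses "to the jury", which is the recipient — so Q2 → A.
Q3 asks about the location; cleft (B) focuses "at the consulate", which is the location — so Q3 → B.
Mapping: Q1→C, Q2→A, Q3→B.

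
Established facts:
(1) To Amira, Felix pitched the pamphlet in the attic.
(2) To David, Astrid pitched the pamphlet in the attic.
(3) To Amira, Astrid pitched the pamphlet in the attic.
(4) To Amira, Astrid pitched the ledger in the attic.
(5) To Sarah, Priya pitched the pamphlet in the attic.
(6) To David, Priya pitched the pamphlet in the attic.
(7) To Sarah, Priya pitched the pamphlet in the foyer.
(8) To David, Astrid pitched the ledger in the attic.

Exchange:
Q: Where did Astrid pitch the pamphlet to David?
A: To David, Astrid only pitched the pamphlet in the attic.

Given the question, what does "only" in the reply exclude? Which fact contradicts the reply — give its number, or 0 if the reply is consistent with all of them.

The question "Where did ...?" targets the setting, so in the reply the focus falls on "in the attic".
"Only" then excludes alternative settings while the background — Astrid as agent and the pamphlet as thing and David as recipient — is held fixed.
No fact keeps Astrid as agent and the pamphlet as thing and David as recipient while changing the setting; every other fact differs on something backgrounded. The reply stands.
(Fact (3) would refute a reading with focus on the recipient — but that is not what the question asks.)

0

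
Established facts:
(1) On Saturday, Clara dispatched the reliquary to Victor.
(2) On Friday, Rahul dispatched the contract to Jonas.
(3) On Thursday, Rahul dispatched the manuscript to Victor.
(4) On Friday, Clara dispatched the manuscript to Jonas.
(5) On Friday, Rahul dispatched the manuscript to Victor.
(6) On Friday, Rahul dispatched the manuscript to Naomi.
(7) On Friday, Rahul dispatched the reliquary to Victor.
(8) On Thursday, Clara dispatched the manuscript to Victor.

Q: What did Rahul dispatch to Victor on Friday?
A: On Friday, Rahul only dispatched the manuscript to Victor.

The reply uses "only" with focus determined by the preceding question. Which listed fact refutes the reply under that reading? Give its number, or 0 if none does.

Answering "What did ...?" puts focus on the thing — here, "the manuscript".
"Only" then excludes alternative things while the background — same agent, recipient, setting (Rahul / Victor / on Friday) — is held fixed.
Fact (7) shares the background with a different thing (the reliquary) — counterexample.
(Fact (3) would refute a reading with focus on the setting — but that is not what the question asks.)

7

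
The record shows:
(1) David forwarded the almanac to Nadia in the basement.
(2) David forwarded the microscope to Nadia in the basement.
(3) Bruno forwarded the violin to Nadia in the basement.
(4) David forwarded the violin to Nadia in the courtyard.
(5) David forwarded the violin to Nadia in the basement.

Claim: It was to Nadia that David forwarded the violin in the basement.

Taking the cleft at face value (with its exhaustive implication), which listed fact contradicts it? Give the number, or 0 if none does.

0

Focus of the cleft: "Nadia" (the recipient). Presupposed background: agent = David, thing = the violin, setting = in the basement.
The exhaustive reading says no other recipient fits that background.
No listed fact matches the background with a different recipient. Exhaustivity holds.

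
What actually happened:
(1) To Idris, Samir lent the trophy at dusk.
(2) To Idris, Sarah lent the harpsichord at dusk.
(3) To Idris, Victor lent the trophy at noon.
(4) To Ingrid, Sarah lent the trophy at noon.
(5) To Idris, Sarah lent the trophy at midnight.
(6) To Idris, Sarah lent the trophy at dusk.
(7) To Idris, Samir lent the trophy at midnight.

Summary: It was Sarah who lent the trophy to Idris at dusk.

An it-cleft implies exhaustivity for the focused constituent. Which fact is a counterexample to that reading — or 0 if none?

The cleft puts "Sarah" in focus and presupposes the open proposition with same thing, recipient, setting (the trophy / Idris / at dusk).
The exhaustive reading says no other agent fits that background.
But fact (1) also has same thing, recipient, setting (the trophy / Idris / at dusk), with agent = Samir — so the exhaustive reading fails.

1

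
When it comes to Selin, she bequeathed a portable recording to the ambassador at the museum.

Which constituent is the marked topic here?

Selin

The construction explicitly marks "Selin" as what the sentence is about — the topic.
The remainder of the clause is the comment (what is said about the topic).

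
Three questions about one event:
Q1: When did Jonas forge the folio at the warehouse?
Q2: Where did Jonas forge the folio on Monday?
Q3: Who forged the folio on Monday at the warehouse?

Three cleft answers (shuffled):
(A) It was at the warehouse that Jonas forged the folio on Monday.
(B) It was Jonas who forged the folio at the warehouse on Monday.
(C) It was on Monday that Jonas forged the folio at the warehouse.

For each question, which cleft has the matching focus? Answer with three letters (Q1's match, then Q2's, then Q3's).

Q1 asks about the time; cleft (C) focuses "on Monday", which is the time — so Q1 → C.
Q2 asks about the location; cleft (A) focuses "at the warehouse", which is the location — so Q2 → A.
Q3 asks about the subject (agent); cleft (B) focuses "Jonas", which is the subject (agent) — so Q3 → B.
Mapping: Q1→C, Q2→A, Q3→B.

CAB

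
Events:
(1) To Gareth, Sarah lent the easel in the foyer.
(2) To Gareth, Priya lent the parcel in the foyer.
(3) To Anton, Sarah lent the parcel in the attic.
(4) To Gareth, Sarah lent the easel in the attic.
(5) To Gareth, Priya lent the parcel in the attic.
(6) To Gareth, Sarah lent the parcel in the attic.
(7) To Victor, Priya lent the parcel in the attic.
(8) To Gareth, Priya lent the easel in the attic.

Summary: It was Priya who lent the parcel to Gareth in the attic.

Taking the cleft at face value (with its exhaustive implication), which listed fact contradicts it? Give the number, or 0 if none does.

6

Focus of the cleft: "Priya" (the agent). Presupposed background: same thing, recipient, setting (the parcel / Gareth / in the attic).
Exhaustivity: Priya is the only agent satisfying that background.
Fact (6) shares the background but with agent = Sarah; exhaustivity is violated.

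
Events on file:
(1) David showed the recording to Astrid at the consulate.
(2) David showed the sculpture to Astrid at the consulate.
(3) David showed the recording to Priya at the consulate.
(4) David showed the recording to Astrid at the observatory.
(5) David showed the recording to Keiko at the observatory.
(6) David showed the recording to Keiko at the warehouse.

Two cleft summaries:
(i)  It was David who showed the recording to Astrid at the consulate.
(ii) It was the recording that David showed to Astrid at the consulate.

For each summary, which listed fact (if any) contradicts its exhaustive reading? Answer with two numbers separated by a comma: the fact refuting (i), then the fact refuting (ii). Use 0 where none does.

Summary (i) focuses "David" (the agent); background same thing, recipient, setting (the recording / Astrid / at the consulate). No fact matches that background with a different agent, so 0.
Summary (ii) focuses "the recording" (the thing); background same agent, recipient, setting (David / Astrid / at the consulate). Fact (2) matches that background with thing = the sculpture — refutes (ii).

0, 2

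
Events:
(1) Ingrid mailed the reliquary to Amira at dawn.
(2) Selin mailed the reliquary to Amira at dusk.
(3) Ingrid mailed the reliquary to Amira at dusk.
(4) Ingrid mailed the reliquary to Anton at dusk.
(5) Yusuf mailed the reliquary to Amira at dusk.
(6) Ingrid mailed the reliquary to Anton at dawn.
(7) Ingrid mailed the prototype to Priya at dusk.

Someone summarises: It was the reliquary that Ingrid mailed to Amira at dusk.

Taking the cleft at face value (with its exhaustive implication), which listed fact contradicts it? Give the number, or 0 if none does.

Focus of the cleft: "the reliquary" (the thing). Presupposed background: agent = Ingrid, recipient = Amira, setting = at dusk.
The exhaustive reading says no other thing fits that background.
Every other fact differs from the presupposition on some backgrounded slot, so none challenges the exhaustivity.

0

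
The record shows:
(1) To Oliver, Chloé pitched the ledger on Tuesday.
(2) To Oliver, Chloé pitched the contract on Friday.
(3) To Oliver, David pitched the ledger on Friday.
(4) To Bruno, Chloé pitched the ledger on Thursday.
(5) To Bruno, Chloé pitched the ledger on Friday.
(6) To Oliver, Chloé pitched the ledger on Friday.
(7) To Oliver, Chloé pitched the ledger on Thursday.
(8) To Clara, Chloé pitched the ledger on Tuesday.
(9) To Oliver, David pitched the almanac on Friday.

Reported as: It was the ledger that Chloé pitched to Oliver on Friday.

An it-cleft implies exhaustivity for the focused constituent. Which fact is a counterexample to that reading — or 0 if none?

Focus of the cleft: "the ledger" (the thing). Presupposed background: same agent, recipient, setting (Chloé / Oliver / on Friday).
Exhaustivity: the ledger is the only thing satisfying that background.
Fact (2) shares the background but with thing = the contract; exhaustivity is violated.

2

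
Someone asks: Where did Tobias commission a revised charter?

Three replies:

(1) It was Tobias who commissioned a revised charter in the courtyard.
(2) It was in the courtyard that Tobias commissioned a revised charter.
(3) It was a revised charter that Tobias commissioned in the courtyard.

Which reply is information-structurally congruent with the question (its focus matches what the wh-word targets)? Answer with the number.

2

The question word "where" targets the location.
Option (1) clefts "Tobias" — the subject (agent), not what was asked.
Option (2) clefts "in the courtyard" — that matches what the question asks about.
Option (3) clefts "a revised charter" — the direct object, not what was asked.
So the congruent reply is (2).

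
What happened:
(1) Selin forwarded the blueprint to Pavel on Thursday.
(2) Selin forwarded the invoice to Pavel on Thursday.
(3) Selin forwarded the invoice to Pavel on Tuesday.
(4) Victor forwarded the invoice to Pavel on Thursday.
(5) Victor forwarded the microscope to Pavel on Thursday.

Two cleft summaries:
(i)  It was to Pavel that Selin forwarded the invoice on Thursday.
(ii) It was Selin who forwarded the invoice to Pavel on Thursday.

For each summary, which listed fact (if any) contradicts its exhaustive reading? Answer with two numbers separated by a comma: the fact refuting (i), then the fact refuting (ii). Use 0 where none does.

Summary (i) focuses "Pavel" (the recipient); background Selin as agent and the invoice as thing and on Thursday as setting. No fact matches that background with a different recipient, so 0.
Summary (ii) focuses "Selin" (the agent); background the invoice as thing and Pavel as recipient and on Thursday as setting. Fact (4) matches that background with agent = Victor — refutes (ii).

0, 4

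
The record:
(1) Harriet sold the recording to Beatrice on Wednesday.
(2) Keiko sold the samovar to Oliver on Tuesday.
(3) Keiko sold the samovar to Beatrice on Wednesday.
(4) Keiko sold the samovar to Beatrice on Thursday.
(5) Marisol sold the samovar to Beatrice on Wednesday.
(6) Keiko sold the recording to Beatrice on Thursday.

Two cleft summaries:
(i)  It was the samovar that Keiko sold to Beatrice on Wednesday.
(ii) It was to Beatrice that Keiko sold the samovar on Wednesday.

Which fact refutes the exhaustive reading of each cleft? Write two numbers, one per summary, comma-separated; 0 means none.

0, 0

(i): focus "the samovar". No fact shares same agent, recipient, setting (Keiko / Beatrice / on Wednesday) with a different thing. 0.
(ii): focus "Beatrice". No fact shares same agent, thing, setting (Keiko / the samovar / on Wednesday) with a different recipient. 0.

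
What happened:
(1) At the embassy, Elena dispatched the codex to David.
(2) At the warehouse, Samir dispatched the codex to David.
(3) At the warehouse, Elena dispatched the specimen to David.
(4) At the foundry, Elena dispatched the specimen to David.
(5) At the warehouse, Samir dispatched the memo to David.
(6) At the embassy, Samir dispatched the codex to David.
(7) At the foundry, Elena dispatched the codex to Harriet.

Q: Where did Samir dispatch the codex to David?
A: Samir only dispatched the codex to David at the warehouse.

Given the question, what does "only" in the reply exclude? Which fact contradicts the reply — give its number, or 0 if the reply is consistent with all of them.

Answering "Where did ...?" puts focus on the setting — here, "at the warehouse".
So "only" ranges over settings; the rest (agent = Samir, thing = the codex, recipient = David) is presupposed.
Fact (6) keeps agent = Samir, thing = the codex, recipient = David but has setting = at the embassy; that refutes the reply.
(Fact (5) would refute a reading with focus on the thing — but that is not what the question asks.)

6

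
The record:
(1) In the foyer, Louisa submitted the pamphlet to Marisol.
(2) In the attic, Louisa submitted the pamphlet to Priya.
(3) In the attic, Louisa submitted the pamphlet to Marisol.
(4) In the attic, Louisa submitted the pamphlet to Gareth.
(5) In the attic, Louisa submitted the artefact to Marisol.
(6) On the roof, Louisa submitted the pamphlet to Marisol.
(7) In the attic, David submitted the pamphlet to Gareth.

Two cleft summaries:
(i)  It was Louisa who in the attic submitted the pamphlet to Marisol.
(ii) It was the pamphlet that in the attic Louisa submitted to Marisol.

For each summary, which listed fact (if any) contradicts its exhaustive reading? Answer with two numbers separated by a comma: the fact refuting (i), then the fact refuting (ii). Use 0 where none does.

(i): focus "Louisa". No fact shares thing = the pamphlet, recipient = Marisol, setting = in the attic with a different agent. 0.
(ii): focus "the pamphlet". Looking for agent = Louisa, recipient = Marisol, setting = in the attic with some other thing — fact (5) has the artefact there. Refuted.

0, 5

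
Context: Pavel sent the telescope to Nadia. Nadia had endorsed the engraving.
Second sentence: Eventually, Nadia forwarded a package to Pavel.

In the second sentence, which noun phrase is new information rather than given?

a package

"Nadia" and "Pavel" in the second sentence are given — already mentioned in the context.
"a package" has no antecedent in the context; it is discourse-new (the indefinite article also signals a new referent).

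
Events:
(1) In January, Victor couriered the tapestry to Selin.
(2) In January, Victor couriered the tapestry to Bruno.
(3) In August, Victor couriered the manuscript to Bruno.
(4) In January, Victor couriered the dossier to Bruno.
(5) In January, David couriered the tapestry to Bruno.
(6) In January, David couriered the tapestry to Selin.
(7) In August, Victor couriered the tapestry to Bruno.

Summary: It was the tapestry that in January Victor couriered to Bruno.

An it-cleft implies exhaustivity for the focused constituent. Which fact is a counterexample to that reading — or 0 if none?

4

The cleft puts "the tapestry" in focus and presupposes the open proposition with Victor as agent and Bruno as recipient and in January as setting.
Exhaustivity: the tapestry is the only thing satisfying that background.
Fact (4) shares the background but with thing = the dossier; exhaustivity is violated.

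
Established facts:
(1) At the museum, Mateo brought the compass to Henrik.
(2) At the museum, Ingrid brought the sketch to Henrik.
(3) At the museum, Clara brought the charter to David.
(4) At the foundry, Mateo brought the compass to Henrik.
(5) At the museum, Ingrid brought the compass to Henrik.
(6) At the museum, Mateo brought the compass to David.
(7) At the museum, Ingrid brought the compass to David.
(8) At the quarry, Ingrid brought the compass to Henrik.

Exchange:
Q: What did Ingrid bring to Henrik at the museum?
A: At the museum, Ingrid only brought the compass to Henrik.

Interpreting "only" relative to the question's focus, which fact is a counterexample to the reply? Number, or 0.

The question "What did ...?" targets the thing, so in the reply the focus falls on "the compass".
So "only" ranges over things; the rest (agent = Ingrid, recipient = Henrik, setting = at the museum) is presupposed.
Fact (2) shares the background with a different thing (the sketch) — counterexample.
(Fact (7) would refute a reading with focus on the recipient — but that is not what the question asks.)

2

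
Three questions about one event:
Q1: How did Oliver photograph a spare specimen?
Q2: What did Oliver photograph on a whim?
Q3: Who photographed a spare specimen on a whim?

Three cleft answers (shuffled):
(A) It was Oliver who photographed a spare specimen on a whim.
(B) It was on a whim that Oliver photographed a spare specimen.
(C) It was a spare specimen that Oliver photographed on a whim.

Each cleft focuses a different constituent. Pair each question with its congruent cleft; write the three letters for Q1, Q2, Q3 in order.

Q1 asks about the manner; cleft (B) focuses "on a whim", which is the manner — so Q1 → B.
Q2 asks about the direct object; cleft (C) focuses "a spare specimen", which is the direct object — so Q2 → C.
Q3 asks about the subject (agent); cleft (A) focuses "Oliver", which is the subject (agent) — so Q3 → A.
Mapping: Q1→B, Q2→C, Q3→A.

BCA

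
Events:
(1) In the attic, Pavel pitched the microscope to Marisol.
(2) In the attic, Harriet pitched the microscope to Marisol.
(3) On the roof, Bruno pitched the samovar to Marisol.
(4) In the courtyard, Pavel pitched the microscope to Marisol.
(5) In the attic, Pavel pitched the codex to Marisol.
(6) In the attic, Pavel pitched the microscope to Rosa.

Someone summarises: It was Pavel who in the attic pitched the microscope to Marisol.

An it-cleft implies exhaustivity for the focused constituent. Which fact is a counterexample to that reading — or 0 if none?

Focus of the cleft: "Pavel" (the agent). Presupposed background: the microscope as thing and Marisol as recipient and in the attic as setting.
Exhaustivity: Pavel is the only agent satisfying that background.
Fact (2) shares the background but with agent = Harriet; exhaustivity is violated.

2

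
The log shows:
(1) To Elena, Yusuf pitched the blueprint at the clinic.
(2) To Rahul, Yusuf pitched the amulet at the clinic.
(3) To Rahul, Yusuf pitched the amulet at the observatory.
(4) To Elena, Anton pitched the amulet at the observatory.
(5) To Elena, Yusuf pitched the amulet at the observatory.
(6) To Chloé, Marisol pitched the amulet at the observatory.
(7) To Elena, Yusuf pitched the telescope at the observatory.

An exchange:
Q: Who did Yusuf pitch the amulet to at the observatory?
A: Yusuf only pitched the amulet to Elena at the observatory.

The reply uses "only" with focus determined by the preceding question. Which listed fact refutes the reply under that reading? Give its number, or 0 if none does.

3

Answering "Who did ... to ...?" puts focus on the recipient — here, "Elena".
"Only" then excludes alternative recipients while the background — same agent, thing, setting (Yusuf / the amulet / at the observatory) — is held fixed.
Fact (3) shares the background with a different recipient (Rahul) — counterexample.
(Fact (7) would refute a reading with focus on the thing — but that is not what the question asks.)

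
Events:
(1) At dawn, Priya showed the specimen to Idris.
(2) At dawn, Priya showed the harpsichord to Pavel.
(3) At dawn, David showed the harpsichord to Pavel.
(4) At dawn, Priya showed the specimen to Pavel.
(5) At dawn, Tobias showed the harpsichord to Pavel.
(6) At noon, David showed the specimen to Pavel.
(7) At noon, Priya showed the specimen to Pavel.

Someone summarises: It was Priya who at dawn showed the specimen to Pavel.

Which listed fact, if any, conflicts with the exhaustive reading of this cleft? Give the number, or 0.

The cleft puts "Priya" in focus and presupposes the open proposition with same thing, recipient, setting (the specimen / Pavel / at dawn).
The exhaustive reading says no other agent fits that background.
Every other fact differs from the presupposition on some backgrounded slot, so none challenges the exhaustivity.

0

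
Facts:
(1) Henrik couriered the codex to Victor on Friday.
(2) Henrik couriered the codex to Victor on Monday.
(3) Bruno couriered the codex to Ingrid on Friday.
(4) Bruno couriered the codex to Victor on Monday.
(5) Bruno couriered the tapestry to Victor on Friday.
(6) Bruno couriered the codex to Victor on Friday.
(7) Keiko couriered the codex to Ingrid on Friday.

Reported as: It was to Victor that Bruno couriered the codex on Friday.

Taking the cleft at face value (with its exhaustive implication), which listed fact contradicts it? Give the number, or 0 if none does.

3

Focus of the cleft: "Victor" (the recipient). Presupposed background: same agent, thing, setting (Bruno / the codex / on Friday).
Exhaustivity: Victor is the only recipient satisfying that background.
But fact (3) also has same agent, thing, setting (Bruno / the codex / on Friday), with recipient = Ingrid — so the exhaustive reading fails.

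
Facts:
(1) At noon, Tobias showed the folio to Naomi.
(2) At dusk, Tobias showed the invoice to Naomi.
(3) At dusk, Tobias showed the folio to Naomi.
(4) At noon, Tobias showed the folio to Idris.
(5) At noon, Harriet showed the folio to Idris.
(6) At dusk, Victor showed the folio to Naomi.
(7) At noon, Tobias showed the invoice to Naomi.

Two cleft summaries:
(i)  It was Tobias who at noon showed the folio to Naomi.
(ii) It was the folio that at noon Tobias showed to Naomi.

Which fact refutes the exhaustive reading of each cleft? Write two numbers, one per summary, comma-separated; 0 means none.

0, 7

(i): focus "Tobias". No fact shares same thing, recipient, setting (the folio / Naomi / at noon) with a different agent. 0.
(ii): focus "the folio". Looking for same agent, recipient, setting (Tobias / Naomi / at noon) with some other thing — fact (7) has the invoice there. Refuted.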